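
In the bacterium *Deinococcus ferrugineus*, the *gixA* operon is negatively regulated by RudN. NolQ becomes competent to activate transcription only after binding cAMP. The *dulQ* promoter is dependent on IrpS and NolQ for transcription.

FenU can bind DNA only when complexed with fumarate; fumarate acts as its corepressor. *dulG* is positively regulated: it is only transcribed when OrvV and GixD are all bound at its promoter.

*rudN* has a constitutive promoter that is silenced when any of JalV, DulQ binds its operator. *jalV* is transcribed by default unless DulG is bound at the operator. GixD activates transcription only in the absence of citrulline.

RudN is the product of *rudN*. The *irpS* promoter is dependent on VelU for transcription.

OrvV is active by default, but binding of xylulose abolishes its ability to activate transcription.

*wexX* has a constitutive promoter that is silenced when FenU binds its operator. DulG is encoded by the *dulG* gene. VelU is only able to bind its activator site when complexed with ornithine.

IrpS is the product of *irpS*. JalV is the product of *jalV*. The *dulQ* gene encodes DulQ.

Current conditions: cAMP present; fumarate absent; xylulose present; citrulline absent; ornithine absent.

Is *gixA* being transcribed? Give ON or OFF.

ON

Xylulose is present, so OrvV is inactive.
Citrulline is absent, so GixD is active.
Required activator OrvV is absent, so *dulG* is not transcribed.
So DulG is not produced.
With no repressor bound, *jalV* is transcribed.
So JalV is produced and active.
Ornithine is absent, so VelU is inactive.
Required activator VelU is absent, so *irpS* is not transcribed.
So IrpS is not produced.
cAMP is present, so NolQ is active.
Required activator IrpS is absent, so *dulQ* is not transcribed.
So DulQ is not produced.
With repressor JalV bound, *rudN* is not transcribed.
So RudN is not produced.
With no repressor bound, *gixA* is transcribed.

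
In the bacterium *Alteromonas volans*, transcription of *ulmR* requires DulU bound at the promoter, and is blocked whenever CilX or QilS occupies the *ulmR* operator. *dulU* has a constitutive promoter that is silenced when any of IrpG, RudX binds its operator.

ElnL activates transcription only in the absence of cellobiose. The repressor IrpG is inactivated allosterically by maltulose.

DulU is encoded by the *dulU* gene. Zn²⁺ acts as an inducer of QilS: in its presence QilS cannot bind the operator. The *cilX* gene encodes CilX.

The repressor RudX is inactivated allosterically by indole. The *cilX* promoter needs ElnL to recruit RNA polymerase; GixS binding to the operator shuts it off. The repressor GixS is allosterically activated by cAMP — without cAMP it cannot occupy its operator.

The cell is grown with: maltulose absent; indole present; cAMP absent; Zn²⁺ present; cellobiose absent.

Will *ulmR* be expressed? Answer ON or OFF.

cAMP is absent, so GixS is inactive.
Cellobiose is absent, so ElnL is active.
No repressor is bound and ElnL is active, so *cilX* is transcribed.
So CilX is produced and active.
Maltulose is absent, so IrpG is active.
Indole is present, so RudX is inactive.
With repressor IrpG bound, *dulU* is not transcribed.
So DulU is not produced.
Zn²⁺ is present, so QilS is inactive.
With repressor CilX bound, *ulmR* is not transcribed.

OFF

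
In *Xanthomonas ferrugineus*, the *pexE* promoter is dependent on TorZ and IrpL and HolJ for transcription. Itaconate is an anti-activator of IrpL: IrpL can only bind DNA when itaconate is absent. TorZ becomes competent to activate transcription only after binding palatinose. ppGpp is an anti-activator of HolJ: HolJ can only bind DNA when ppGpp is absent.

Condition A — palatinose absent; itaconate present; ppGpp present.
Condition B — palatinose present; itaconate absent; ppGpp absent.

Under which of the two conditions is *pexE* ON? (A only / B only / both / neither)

B only

Condition A:
Palatinose is absent, so TorZ is inactive.
Itaconate is present, so IrpL is inactive.
ppGpp is present, so HolJ is inactive.
Required activator TorZ is absent, so *pexE* is not transcribed.
→ *pexE* is OFF in A.
Condition B:
Palatinose is present, so TorZ is active.
Itaconate is absent, so IrpL is active.
ppGpp is absent, so HolJ is active.
No repressor is bound and TorZ and IrpL and HolJ are active, so *pexE* is transcribed.
→ *pexE* is ON in B.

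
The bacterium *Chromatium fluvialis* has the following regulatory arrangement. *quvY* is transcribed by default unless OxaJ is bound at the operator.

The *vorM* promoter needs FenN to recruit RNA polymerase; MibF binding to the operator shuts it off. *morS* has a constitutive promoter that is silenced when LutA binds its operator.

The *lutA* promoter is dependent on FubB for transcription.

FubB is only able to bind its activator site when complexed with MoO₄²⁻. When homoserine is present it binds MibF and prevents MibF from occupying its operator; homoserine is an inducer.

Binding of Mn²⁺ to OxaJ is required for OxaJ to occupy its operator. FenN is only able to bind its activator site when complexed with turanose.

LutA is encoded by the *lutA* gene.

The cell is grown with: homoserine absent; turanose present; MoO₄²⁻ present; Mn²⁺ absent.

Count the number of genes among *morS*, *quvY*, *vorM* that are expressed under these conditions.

1

MoO₄²⁻ is present, so FubB is active.
No repressor is bound and FubB is active, so *lutA* is transcribed.
So LutA is produced and active.
With repressor LutA bound, *morS* is not transcribed.
→ *morS* is OFF.
Mn²⁺ is absent, so OxaJ is inactive.
With no repressor bound, *quvY* is transcribed.
→ *quvY* is ON.
Homoserine is absent, so MibF is active.
Turanose is present, so FenN is active.
With repressor MibF bound, *vorM* is not transcribed.
→ *vorM* is OFF.
1 of the 3 genes is transcribed.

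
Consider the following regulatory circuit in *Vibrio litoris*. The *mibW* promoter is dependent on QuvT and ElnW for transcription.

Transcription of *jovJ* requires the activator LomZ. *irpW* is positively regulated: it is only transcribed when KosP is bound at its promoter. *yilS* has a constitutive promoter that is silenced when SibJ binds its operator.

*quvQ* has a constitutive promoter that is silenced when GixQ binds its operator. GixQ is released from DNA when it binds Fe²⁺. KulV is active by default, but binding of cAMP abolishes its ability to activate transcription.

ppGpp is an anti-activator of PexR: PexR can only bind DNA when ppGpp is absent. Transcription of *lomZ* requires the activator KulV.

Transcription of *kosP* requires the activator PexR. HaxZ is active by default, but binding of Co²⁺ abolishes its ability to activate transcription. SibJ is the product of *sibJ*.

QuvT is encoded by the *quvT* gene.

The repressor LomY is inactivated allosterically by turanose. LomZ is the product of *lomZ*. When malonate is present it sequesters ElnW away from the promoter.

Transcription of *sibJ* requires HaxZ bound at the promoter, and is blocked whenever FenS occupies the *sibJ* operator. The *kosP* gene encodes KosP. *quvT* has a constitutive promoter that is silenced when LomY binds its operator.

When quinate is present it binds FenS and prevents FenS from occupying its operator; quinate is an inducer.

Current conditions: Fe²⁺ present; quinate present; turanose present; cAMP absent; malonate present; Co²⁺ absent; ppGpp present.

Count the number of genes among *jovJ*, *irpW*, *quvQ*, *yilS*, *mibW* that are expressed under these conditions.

2

cAMP is absent, so KulV is active.
No repressor is bound and KulV is active, so *lomZ* is transcribed.
So LomZ is produced and active.
No repressor is bound and LomZ is active, so *jovJ* is transcribed.
→ *jovJ* is ON.
ppGpp is present, so PexR is inactive.
Required activator PexR is absent, so *kosP* is not transcribed.
So KosP is not produced.
Required activator KosP is absent, so *irpW* is not transcribed.
→ *irpW* is OFF.
Fe²⁺ is present, so GixQ is inactive.
With no repressor bound, *quvQ* is transcribed.
→ *quvQ* is ON.
Co²⁺ is absent, so HaxZ is active.
Quinate is present, so FenS is inactive.
No repressor is bound and HaxZ is active, so *sibJ* is transcribed.
So SibJ is produced and active.
With repressor SibJ bound, *yilS* is not transcribed.
→ *yilS* is OFF.
Turanose is present, so LomY is inactive.
With no repressor bound, *quvT* is transcribed.
So QuvT is produced and active.
Malonate is present, so ElnW is inactive.
Required activator ElnW is absent, so *mibW* is not transcribed.
→ *mibW* is OFF.
2 of the 5 genes are transcribed.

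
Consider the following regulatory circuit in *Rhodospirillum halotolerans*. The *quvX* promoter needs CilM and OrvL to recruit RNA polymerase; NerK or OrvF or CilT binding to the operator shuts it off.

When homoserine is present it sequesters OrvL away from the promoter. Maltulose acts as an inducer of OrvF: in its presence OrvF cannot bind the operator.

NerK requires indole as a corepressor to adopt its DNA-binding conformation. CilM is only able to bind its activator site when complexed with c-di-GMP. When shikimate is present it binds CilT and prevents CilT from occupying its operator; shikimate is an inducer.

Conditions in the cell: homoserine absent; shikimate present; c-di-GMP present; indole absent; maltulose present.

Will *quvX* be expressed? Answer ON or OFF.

ON

Indole is absent, so NerK is inactive.
c-di-GMP is present, so CilM is active.
Homoserine is absent, so OrvL is active.
Maltulose is present, so OrvF is inactive.
Shikimate is present, so CilT is inactive.
No repressor is bound and CilM and OrvL are active, so *quvX* is transcribed.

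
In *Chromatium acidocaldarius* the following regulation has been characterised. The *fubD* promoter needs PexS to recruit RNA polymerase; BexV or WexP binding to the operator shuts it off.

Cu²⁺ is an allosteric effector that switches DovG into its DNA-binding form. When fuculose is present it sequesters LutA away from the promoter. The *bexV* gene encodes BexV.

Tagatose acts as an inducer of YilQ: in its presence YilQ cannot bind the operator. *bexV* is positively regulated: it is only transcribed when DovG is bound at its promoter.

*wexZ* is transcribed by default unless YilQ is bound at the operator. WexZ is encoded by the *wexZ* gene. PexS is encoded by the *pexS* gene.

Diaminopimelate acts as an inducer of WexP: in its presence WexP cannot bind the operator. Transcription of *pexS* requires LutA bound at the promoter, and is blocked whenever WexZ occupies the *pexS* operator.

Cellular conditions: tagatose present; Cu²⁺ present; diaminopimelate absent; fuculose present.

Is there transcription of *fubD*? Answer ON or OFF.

OFF

Cu²⁺ is present, so DovG is active.
No repressor is bound and DovG is active, so *bexV* is transcribed.
So BexV is produced and active.
Fuculose is present, so LutA is inactive.
Tagatose is present, so YilQ is inactive.
With no repressor bound, *wexZ* is transcribed.
So WexZ is produced and active.
With repressor WexZ bound, *pexS* is not transcribed.
So PexS is not produced.
Diaminopimelate is absent, so WexP is active.
With repressor BexV bound, *fubD* is not transcribed.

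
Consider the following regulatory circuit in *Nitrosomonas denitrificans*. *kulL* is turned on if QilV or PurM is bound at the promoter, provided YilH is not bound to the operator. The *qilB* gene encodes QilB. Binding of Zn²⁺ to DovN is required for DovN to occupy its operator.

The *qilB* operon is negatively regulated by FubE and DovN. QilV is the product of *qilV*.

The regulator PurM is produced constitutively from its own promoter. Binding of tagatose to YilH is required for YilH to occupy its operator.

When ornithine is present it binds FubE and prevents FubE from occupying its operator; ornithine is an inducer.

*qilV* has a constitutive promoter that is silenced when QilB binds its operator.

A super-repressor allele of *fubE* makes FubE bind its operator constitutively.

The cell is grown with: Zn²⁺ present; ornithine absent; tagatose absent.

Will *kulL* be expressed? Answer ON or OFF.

ON

Tagatose is absent, so YilH is inactive.
FubE is constitutively active in this strain.
Zn²⁺ is present, so DovN is active.
With repressor FubE bound, *qilB* is not transcribed.
So QilB is not produced.
With no repressor bound, *qilV* is transcribed.
So QilV is produced and active.
PurM is produced constitutively and is active.
Activator QilV is present, so *kulL* is transcribed.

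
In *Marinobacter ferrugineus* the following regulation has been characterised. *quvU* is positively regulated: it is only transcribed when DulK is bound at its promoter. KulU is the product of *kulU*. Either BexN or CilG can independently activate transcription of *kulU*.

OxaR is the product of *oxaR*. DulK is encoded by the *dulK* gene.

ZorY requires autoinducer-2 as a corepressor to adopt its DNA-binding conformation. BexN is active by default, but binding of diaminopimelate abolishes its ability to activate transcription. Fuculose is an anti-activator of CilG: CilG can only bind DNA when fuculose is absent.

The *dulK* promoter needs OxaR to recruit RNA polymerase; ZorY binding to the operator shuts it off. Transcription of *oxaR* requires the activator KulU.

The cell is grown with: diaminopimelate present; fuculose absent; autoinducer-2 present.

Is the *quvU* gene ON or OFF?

OFF

Diaminopimelate is present, so BexN is inactive.
Fuculose is absent, so CilG is active.
Activator CilG is present, so *kulU* is transcribed.
So KulU is produced and active.
No repressor is bound and KulU is active, so *oxaR* is transcribed.
So OxaR is produced and active.
Autoinducer-2 is present, so ZorY is active.
With repressor ZorY bound, *dulK* is not transcribed.
So DulK is not produced.
Required activator DulK is absent, so *quvU* is not transcribed.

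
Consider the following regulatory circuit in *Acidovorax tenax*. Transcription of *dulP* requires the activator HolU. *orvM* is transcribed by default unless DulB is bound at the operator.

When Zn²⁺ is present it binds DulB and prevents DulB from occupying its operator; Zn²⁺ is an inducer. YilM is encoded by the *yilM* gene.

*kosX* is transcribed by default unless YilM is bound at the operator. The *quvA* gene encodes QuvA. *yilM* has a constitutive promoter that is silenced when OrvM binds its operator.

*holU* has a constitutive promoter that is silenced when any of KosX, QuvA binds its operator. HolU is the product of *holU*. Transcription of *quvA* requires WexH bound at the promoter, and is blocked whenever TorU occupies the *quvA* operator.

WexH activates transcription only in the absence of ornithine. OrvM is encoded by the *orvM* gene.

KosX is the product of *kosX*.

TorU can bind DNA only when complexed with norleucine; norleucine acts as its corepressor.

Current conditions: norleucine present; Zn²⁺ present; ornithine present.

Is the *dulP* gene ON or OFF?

Zn²⁺ is present, so DulB is inactive.
With no repressor bound, *orvM* is transcribed.
So OrvM is produced and active.
With repressor OrvM bound, *yilM* is not transcribed.
So YilM is not produced.
With no repressor bound, *kosX* is transcribed.
So KosX is produced and active.
Ornithine is present, so WexH is inactive.
Norleucine is present, so TorU is active.
With repressor TorU bound, *quvA* is not transcribed.
So QuvA is not produced.
With repressor KosX bound, *holU* is not transcribed.
So HolU is not produced.
Required activator HolU is absent, so *dulP* is not transcribed.

OFF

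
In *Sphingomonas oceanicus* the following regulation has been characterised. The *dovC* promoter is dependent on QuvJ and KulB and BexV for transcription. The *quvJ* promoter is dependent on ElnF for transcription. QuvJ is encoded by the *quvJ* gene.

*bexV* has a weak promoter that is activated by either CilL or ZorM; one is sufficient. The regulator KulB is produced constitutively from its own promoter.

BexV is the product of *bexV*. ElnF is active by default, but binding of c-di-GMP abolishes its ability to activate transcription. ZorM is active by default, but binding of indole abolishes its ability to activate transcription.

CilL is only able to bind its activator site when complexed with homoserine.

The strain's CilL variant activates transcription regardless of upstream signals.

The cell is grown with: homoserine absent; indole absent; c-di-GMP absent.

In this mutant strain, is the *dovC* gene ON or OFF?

c-di-GMP is absent, so ElnF is active.
No repressor is bound and ElnF is active, so *quvJ* is transcribed.
So QuvJ is produced and active.
KulB is produced constitutively and is active.
CilL is constitutively active in this strain.
Indole is absent, so ZorM is active.
Activator CilL is present, so *bexV* is transcribed.
So BexV is produced and active.
No repressor is bound and QuvJ and KulB and BexV are active, so *dovC* is transcribed.

ON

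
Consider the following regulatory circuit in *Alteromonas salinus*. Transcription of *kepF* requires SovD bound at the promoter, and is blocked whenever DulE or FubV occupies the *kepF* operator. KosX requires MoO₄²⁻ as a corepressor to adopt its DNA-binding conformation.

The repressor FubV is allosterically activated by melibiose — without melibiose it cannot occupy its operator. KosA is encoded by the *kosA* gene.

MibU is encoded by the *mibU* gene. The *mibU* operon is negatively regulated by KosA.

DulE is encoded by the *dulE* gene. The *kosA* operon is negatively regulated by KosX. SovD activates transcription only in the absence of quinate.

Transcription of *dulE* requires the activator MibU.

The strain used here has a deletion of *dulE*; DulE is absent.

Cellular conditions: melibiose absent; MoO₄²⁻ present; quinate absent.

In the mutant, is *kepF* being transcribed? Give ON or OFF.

Quinate is absent, so SovD is active.
DulE is non-functional in this strain, so it has no effect.
Melibiose is absent, so FubV is inactive.
No repressor is bound and SovD is active, so *kepF* is transcribed.

ON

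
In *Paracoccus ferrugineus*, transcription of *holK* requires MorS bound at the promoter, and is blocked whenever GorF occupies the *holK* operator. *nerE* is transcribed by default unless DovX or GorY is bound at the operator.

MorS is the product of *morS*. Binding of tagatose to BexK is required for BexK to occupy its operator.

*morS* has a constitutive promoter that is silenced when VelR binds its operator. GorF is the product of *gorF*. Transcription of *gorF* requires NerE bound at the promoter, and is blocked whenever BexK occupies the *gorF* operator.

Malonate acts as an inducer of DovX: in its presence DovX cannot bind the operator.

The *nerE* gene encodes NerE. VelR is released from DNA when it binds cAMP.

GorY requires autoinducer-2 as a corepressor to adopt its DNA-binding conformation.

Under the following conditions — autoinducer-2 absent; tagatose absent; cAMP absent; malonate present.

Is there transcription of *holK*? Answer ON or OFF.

OFF

Tagatose is absent, so BexK is inactive.
Malonate is present, so DovX is inactive.
Autoinducer-2 is absent, so GorY is inactive.
With no repressor bound, *nerE* is transcribed.
So NerE is produced and active.
No repressor is bound and NerE is active, so *gorF* is transcribed.
So GorF is produced and active.
cAMP is absent, so VelR is active.
With repressor VelR bound, *morS* is not transcribed.
So MorS is not produced.
With repressor GorF bound, *holK* is not transcribed.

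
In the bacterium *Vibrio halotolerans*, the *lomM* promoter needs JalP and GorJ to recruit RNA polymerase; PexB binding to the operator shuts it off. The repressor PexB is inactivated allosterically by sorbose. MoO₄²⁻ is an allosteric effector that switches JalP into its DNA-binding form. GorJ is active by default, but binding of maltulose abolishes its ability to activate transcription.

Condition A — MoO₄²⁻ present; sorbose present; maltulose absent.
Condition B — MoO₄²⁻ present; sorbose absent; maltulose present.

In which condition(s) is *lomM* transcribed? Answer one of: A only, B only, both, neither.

Condition A:
MoO₄²⁻ is present, so JalP is active.
Sorbose is present, so PexB is inactive.
Maltulose is absent, so GorJ is active.
No repressor is bound and JalP and GorJ are active, so *lomM* is transcribed.
→ *lomM* is ON in A.
Condition B:
MoO₄²⁻ is present, so JalP is active.
Sorbose is absent, so PexB is active.
Maltulose is present, so GorJ is inactive.
With repressor PexB bound, *lomM* is not transcribed.
→ *lomM* is OFF in B.

A only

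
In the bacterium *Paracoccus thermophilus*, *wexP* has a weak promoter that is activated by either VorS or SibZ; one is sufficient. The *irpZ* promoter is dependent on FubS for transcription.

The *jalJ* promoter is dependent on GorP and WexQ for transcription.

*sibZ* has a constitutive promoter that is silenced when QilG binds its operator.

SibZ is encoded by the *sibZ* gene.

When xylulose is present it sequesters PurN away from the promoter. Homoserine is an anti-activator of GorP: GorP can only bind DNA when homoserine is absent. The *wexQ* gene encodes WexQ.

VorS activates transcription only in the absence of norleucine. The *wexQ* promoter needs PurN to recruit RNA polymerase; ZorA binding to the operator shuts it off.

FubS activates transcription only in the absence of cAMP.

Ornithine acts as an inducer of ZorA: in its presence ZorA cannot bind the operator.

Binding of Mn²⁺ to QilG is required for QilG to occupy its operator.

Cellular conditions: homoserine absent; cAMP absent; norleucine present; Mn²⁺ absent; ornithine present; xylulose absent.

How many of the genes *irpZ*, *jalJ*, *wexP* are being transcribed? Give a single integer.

cAMP is absent, so FubS is active.
No repressor is bound and FubS is active, so *irpZ* is transcribed.
→ *irpZ* is ON.
Homoserine is absent, so GorP is active.
Xylulose is absent, so PurN is active.
Ornithine is present, so ZorA is inactive.
No repressor is bound and PurN is active, so *wexQ* is transcribed.
So WexQ is produced and active.
No repressor is bound and GorP and WexQ are active, so *jalJ* is transcribed.
→ *jalJ* is ON.
Norleucine is present, so VorS is inactive.
Mn²⁺ is absent, so QilG is inactive.
With no repressor bound, *sibZ* is transcribed.
So SibZ is produced and active.
Activator SibZ is present, so *wexP* is transcribed.
→ *wexP* is ON.
3 of the 3 genes are transcribed.

3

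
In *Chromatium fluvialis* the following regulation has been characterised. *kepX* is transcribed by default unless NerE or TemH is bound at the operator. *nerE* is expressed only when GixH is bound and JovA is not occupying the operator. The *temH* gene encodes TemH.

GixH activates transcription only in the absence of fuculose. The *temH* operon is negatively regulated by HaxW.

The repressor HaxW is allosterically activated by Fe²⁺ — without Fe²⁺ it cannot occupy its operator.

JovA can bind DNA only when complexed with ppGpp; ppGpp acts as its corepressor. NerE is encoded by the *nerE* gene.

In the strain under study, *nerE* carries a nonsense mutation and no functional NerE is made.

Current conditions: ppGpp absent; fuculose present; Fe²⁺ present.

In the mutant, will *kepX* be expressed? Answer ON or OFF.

NerE is non-functional in this strain, so it has no effect.
Fe²⁺ is present, so HaxW is active.
With repressor HaxW bound, *temH* is not transcribed.
So TemH is not produced.
With no repressor bound, *kepX* is transcribed.

ON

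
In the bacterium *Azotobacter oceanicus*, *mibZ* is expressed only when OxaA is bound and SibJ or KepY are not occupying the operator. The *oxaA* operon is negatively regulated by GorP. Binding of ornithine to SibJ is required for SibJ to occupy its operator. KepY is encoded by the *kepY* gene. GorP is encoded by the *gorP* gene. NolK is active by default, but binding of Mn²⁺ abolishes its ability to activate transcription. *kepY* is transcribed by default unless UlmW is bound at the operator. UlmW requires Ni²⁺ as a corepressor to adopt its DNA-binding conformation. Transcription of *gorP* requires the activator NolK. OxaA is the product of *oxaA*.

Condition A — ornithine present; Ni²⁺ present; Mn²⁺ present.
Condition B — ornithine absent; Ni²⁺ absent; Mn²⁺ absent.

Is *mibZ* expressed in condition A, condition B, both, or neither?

Condition A:
Ornithine is present, so SibJ is active.
Ni²⁺ is present, so UlmW is active.
With repressor UlmW bound, *kepY* is not transcribed.
So KepY is not produced.
Mn²⁺ is present, so NolK is inactive.
Required activator NolK is absent, so *gorP* is not transcribed.
So GorP is not produced.
With no repressor bound, *oxaA* is transcribed.
So OxaA is produced and active.
With repressor SibJ bound, *mibZ* is not transcribed.
→ *mibZ* is OFF in A.
Condition B:
Ornithine is absent, so SibJ is inactive.
Ni²⁺ is absent, so UlmW is inactive.
With no repressor bound, *kepY* is transcribed.
So KepY is produced and active.
Mn²⁺ is absent, so NolK is active.
No repressor is bound and NolK is active, so *gorP* is transcribed.
So GorP is produced and active.
With repressor GorP bound, *oxaA* is not transcribed.
So OxaA is not produced.
With repressor KepY bound, *mibZ* is not transcribed.
→ *mibZ* is OFF in B.

neither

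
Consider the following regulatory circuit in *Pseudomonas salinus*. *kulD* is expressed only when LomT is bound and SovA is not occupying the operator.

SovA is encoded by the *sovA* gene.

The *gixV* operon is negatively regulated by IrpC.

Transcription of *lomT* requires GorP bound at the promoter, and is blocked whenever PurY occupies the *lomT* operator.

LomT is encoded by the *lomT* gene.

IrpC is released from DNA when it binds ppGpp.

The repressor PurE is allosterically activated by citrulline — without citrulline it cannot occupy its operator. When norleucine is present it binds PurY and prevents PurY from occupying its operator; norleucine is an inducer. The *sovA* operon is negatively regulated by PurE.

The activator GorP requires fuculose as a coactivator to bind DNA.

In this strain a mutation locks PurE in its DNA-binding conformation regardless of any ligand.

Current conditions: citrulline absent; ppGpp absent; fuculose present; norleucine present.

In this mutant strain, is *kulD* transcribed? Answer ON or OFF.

Fuculose is present, so GorP is active.
Norleucine is present, so PurY is inactive.
No repressor is bound and GorP is active, so *lomT* is transcribed.
So LomT is produced and active.
PurE is constitutively active in this strain.
With repressor PurE bound, *sovA* is not transcribed.
So SovA is not produced.
No repressor is bound and LomT is active, so *kulD* is transcribed.

ON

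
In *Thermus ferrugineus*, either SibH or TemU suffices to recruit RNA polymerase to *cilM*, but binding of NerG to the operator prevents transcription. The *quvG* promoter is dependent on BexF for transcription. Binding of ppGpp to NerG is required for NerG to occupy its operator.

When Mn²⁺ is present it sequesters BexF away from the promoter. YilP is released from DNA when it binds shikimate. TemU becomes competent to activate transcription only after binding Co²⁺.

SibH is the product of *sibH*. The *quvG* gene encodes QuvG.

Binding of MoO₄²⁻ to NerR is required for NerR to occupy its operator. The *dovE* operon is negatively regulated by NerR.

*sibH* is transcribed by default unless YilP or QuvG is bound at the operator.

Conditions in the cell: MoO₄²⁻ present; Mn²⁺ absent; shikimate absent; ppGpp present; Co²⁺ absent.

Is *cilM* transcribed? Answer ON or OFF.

OFF

ppGpp is present, so NerG is active.
Shikimate is absent, so YilP is active.
Mn²⁺ is absent, so BexF is active.
No repressor is bound and BexF is active, so *quvG* is transcribed.
So QuvG is produced and active.
With repressor YilP bound, *sibH* is not transcribed.
So SibH is not produced.
Co²⁺ is absent, so TemU is inactive.
With repressor NerG bound, *cilM* is not transcribed.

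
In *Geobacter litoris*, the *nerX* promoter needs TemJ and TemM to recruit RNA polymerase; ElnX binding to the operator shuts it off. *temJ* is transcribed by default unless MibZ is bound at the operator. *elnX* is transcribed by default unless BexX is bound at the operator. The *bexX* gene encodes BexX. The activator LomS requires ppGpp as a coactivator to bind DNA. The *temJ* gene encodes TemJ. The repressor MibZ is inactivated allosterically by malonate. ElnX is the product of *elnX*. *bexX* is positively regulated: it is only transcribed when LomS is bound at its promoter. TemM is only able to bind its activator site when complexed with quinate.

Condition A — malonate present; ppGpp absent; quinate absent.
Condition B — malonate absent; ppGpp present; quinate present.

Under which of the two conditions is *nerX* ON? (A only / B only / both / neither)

Condition A:
Malonate is present, so MibZ is inactive.
With no repressor bound, *temJ* is transcribed.
So TemJ is produced and active.
ppGpp is absent, so LomS is inactive.
Required activator LomS is absent, so *bexX* is not transcribed.
So BexX is not produced.
With no repressor bound, *elnX* is transcribed.
So ElnX is produced and active.
Quinate is absent, so TemM is inactive.
With repressor ElnX bound, *nerX* is not transcribed.
→ *nerX* is OFF in A.
Condition B:
Malonate is absent, so MibZ is active.
With repressor MibZ bound, *temJ* is not transcribed.
So TemJ is not produced.
ppGpp is present, so LomS is active.
No repressor is bound and LomS is active, so *bexX* is transcribed.
So BexX is produced and active.
With repressor BexX bound, *elnX* is not transcribed.
So ElnX is not produced.
Quinate is present, so TemM is active.
Required activator TemJ is absent, so *nerX* is not transcribed.
→ *nerX* is OFF in B.

neither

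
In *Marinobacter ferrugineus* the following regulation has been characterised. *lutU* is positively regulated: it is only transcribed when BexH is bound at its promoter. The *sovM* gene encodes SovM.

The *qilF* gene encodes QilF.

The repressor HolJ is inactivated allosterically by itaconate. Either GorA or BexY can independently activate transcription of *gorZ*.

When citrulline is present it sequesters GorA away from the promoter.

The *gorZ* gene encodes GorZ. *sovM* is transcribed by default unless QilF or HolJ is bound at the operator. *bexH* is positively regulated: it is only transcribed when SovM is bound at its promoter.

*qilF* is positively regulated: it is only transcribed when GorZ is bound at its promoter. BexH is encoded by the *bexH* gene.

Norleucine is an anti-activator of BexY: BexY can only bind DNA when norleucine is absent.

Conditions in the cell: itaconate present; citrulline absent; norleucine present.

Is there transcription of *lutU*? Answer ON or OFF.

OFF

Citrulline is absent, so GorA is active.
Norleucine is present, so BexY is inactive.
Activator GorA is present, so *gorZ* is transcribed.
So GorZ is produced and active.
No repressor is bound and GorZ is active, so *qilF* is transcribed.
So QilF is produced and active.
Itaconate is present, so HolJ is inactive.
With repressor QilF bound, *sovM* is not transcribed.
So SovM is not produced.
Required activator SovM is absent, so *bexH* is not transcribed.
So BexH is not produced.
Required activator BexH is absent, so *lutU* is not transcribed.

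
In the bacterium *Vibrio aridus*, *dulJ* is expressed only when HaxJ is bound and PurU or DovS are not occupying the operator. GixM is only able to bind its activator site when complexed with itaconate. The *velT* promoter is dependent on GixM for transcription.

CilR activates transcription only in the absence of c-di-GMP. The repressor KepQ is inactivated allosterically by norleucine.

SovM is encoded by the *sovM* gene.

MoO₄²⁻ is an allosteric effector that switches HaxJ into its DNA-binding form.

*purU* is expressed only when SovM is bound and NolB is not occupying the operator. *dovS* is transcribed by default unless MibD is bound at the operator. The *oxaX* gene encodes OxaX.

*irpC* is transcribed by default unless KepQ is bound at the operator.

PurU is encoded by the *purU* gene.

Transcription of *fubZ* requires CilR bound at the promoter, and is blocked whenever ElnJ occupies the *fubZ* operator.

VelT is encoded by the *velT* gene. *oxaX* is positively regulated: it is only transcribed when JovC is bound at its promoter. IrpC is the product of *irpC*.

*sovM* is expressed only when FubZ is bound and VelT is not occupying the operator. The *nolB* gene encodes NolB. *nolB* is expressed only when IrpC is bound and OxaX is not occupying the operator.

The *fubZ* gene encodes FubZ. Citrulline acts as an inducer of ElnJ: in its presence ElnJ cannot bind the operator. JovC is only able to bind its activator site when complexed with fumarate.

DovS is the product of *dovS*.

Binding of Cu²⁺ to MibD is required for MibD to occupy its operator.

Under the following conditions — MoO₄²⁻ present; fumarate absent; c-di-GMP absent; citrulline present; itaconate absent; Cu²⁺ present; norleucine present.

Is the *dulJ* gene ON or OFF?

ON

Itaconate is absent, so GixM is inactive.
Required activator GixM is absent, so *velT* is not transcribed.
So VelT is not produced.
c-di-GMP is absent, so CilR is active.
Citrulline is present, so ElnJ is inactive.
No repressor is bound and CilR is active, so *fubZ* is transcribed.
So FubZ is produced and active.
No repressor is bound and FubZ is active, so *sovM* is transcribed.
So SovM is produced and active.
Norleucine is present, so KepQ is inactive.
With no repressor bound, *irpC* is transcribed.
So IrpC is produced and active.
Fumarate is absent, so JovC is inactive.
Required activator JovC is absent, so *oxaX* is not transcribed.
So OxaX is not produced.
No repressor is bound and IrpC is active, so *nolB* is transcribed.
So NolB is produced and active.
With repressor NolB bound, *purU* is not transcribed.
So PurU is not produced.
MoO₄²⁻ is present, so HaxJ is active.
Cu²⁺ is present, so MibD is active.
With repressor MibD bound, *dovS* is not transcribed.
So DovS is not produced.
No repressor is bound and HaxJ is active, so *dulJ* is transcribed.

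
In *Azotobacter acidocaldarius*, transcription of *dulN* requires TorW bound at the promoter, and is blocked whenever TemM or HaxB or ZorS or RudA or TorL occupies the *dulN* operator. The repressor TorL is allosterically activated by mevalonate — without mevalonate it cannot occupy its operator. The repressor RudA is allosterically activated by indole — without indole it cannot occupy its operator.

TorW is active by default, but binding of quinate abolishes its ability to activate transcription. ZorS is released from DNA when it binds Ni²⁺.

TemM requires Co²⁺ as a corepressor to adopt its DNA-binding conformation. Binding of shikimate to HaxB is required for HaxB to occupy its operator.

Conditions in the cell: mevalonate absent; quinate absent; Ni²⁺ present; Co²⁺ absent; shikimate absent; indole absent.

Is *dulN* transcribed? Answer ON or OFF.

ON

Co²⁺ is absent, so TemM is inactive.
Quinate is absent, so TorW is active.
Shikimate is absent, so HaxB is inactive.
Ni²⁺ is present, so ZorS is inactive.
Indole is absent, so RudA is inactive.
Mevalonate is absent, so TorL is inactive.
No repressor is bound and TorW is active, so *dulN* is transcribed.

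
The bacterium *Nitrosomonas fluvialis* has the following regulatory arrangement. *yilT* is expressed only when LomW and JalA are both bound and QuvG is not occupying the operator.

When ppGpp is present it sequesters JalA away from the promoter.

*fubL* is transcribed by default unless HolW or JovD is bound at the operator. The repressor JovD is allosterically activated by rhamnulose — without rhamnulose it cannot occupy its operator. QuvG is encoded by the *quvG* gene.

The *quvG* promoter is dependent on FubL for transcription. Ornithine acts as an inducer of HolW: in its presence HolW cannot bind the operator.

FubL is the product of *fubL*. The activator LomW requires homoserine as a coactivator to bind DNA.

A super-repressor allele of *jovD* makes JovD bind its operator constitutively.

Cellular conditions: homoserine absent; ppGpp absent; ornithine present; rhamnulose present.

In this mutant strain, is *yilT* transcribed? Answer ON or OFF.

Homoserine is absent, so LomW is inactive.
Ornithine is present, so HolW is inactive.
JovD is constitutively active in this strain.
With repressor JovD bound, *fubL* is not transcribed.
So FubL is not produced.
Required activator FubL is absent, so *quvG* is not transcribed.
So QuvG is not produced.
ppGpp is absent, so JalA is active.
Required activator LomW is absent, so *yilT* is not transcribed.

OFF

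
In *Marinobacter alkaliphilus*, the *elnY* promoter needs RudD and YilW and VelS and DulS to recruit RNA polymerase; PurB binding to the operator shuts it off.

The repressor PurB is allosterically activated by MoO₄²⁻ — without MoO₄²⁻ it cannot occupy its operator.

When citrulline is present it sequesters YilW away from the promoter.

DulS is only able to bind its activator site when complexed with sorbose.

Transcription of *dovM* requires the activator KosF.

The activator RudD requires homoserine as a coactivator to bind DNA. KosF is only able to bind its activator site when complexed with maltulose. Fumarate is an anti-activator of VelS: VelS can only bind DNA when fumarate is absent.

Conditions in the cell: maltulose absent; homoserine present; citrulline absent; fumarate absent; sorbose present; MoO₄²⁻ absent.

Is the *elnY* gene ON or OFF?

Homoserine is present, so RudD is active.
Citrulline is absent, so YilW is active.
Fumarate is absent, so VelS is active.
Sorbose is present, so DulS is active.
MoO₄²⁻ is absent, so PurB is inactive.
No repressor is bound and RudD and YilW and VelS and DulS are active, so *elnY* is transcribed.

ON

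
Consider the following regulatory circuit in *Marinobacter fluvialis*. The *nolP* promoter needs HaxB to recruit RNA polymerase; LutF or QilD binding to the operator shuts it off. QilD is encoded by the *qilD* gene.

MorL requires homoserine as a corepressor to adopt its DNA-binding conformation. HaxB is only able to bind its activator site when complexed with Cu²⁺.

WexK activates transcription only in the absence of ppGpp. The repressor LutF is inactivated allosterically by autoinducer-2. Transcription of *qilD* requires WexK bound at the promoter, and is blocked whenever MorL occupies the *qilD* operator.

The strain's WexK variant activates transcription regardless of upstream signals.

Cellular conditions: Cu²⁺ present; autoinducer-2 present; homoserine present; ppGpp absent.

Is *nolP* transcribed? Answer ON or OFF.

ON

Cu²⁺ is present, so HaxB is active.
Autoinducer-2 is present, so LutF is inactive.
Homoserine is present, so MorL is active.
WexK is constitutively active in this strain.
With repressor MorL bound, *qilD* is not transcribed.
So QilD is not produced.
No repressor is bound and HaxB is active, so *nolP* is transcribed.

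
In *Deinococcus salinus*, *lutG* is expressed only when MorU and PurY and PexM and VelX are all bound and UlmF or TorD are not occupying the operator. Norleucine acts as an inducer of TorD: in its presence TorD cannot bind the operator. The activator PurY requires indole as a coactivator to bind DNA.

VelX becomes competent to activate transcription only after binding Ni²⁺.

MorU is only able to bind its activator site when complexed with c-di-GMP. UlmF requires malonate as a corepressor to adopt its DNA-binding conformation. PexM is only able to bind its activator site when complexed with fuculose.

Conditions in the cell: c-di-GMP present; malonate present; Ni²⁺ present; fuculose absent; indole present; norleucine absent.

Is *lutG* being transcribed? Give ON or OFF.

OFF

Malonate is present, so UlmF is active.
c-di-GMP is present, so MorU is active.
Norleucine is absent, so TorD is active.
Indole is present, so PurY is active.
Fuculose is absent, so PexM is inactive.
Ni²⁺ is present, so VelX is active.
With repressor UlmF bound, *lutG* is not transcribed.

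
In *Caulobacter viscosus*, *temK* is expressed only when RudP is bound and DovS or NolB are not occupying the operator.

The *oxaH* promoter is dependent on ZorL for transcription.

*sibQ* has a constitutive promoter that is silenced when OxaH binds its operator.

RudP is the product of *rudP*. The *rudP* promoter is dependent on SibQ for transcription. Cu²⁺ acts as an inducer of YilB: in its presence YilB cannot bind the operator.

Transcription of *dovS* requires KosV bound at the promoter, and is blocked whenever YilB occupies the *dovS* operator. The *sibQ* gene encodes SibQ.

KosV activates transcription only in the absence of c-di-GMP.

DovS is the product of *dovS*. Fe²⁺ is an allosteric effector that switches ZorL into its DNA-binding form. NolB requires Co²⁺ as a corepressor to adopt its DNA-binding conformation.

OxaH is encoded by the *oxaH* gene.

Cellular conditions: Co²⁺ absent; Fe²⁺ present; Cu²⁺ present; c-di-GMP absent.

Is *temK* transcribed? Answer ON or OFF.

Fe²⁺ is present, so ZorL is active.
No repressor is bound and ZorL is active, so *oxaH* is transcribed.
So OxaH is produced and active.
With repressor OxaH bound, *sibQ* is not transcribed.
So SibQ is not produced.
Required activator SibQ is absent, so *rudP* is not transcribed.
So RudP is not produced.
c-di-GMP is absent, so KosV is active.
Cu²⁺ is present, so YilB is inactive.
No repressor is bound and KosV is active, so *dovS* is transcribed.
So DovS is produced and active.
Co²⁺ is absent, so NolB is inactive.
With repressor DovS bound, *temK* is not transcribed.

OFF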